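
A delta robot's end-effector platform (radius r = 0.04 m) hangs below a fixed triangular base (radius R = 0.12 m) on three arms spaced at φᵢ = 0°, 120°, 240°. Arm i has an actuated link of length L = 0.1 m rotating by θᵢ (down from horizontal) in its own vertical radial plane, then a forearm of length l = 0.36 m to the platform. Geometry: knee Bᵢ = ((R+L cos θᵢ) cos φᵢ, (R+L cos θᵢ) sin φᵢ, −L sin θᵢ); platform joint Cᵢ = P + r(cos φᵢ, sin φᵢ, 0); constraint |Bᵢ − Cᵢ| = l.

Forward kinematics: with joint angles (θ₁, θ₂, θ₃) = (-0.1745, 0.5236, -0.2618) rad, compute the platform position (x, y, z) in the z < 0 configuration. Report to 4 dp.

(0.0372, -0.0809, -0.3037)

S1 = (0.1785·cos0.0°, 0.1785·sin0.0°, 0.0174) = (0.1785, 0.0000, 0.0174)
arm 2 at φ=120.0°: e+L cos θ2 = 0.1666;  S2 = (-0.0833, 0.1443, -0.0500)
S3 = (0.1766·cos240.0°, 0.1766·sin240.0°, 0.0259) = (-0.0883, -0.1529, 0.0259)
subtract pairs → two planes through P
linear system: -0.5236x+0.2886y = -0.0019−-0.1347z; -0.5336x+-0.3059y = -0.0003−0.0170z
det = 0.3141;  x = 0.0021+-0.1155z,  y = -0.0027+0.2573z
sphere 1 gives Az²+Bz+C=0 with A=1.0795, B=0.0046, C=-0.0982;  B²−4AC=0.4240;  roots -0.3037, 0.2995;  negative root z = -0.3037
x = 0.0372, y = -0.0809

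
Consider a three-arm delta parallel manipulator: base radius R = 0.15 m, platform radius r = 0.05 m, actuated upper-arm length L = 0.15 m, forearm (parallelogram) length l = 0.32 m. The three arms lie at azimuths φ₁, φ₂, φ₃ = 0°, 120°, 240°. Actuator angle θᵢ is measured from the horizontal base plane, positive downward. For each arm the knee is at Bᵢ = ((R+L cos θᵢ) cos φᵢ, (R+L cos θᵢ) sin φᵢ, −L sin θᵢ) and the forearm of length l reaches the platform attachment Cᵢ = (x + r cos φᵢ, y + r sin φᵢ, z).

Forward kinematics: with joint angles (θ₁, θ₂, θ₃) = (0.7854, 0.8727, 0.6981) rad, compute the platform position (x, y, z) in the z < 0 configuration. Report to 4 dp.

(0.0003, -0.0234, -0.3500)

centre 1 = (0.2061·cos0.0°, 0.2061·sin0.0°, -0.1061) = (0.2061, 0.0000, -0.1061)
φ2=120.0°: virtual centre (-0.0982, 0.1701, -0.1149), radius l
φ3=240.0°: virtual centre (-0.1075, -0.1861, -0.0964), radius l
eliminate P² terms by subtracting sphere 1 from 2 and 3
plane₁₂: -0.6085x+0.3402y+-0.0177z = -0.0019
Cramer: x(z) = 0.0003-0.0000z;  y(z) = -0.0052+0.0519z
quadratic in z: (1.0027)z²+(0.2116)z+(-0.0488)=0, √Δ=0.4903 → z ∈ {-0.3500, 0.1390}; z = -0.3500 (taking z<0)
x = 0.0003, y = -0.0234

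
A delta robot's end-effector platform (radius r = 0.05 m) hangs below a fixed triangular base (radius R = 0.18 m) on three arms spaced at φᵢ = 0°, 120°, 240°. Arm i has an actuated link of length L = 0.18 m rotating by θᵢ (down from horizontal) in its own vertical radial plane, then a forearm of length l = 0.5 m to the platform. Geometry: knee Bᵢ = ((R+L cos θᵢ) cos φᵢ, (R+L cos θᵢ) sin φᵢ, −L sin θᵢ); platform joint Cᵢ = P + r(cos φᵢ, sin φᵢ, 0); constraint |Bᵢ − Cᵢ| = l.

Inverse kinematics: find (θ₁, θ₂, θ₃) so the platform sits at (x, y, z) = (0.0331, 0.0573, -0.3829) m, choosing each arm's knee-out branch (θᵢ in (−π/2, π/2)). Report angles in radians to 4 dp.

arm 1 (φ=0.0°): x'=0.0331, y'=0.0573
  A cos θ + B sin θ = C:  0.0969·cos θ + -0.3829·sin θ = 0.1620
  γ=atan2(-0.3829,0.0969)=-1.3229;  ψ=arccos(0.4101)=1.1482;  θ1=γ+ψ≈-0.1747
arm 2 (φ=120.0°): x'=0.0331, y'=-0.0573
  e−x'=0.0969;  (l²−L²−(e−x')²−y'²−z²)/2L = 0.1620
  √(A²+B²)=0.3950;  θ2 = -1.3229+1.1483 ≈ -0.1746
rotate P by −φ3: (-0.0662, 0.0000, -0.3829)
  e−x'=0.1962;  (l²−L²−(e−x')²−y'²−z²)/2L = 0.0903
  √(A²+B²)=0.4302;  θ3 = -1.0973+1.3594 ≈ 0.2620

θ₁ = -0.1747, θ₂ = -0.1746, θ₃ = 0.2620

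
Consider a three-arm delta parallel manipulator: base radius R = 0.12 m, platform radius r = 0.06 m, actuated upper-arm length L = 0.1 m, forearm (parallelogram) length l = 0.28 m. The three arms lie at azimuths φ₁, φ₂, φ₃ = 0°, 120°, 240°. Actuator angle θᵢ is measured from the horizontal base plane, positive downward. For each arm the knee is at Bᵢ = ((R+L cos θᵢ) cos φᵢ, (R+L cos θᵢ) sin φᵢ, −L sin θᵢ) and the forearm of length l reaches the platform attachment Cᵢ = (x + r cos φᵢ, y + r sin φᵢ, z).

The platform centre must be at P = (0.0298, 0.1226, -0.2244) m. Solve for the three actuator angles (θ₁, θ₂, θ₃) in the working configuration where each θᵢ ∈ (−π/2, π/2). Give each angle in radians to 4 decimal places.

φ1=0.0° → target in arm frame (0.0298, 0.1226)
  A cos θ + B sin θ = C:  0.0302·cos θ + -0.2244·sin θ = 0.0105
  √(A²+B²)=0.2264;  θ1 = -1.4370+1.5244 ≈ 0.0873
rotate P by −φ2: (0.0913, -0.0871, -0.2244)
  A=-0.0313, B=-0.2244, C=(l²−L²−A²−y'²−z²)/(2L)=0.0474
  γ=atan2(-0.2244,-0.0313)=-1.7093;  ψ=arccos(0.2092)=1.3601;  θ2=γ+ψ≈-0.3492
rotate P by −φ3: (-0.1211, -0.0355, -0.2244)
  e−x'=0.1811;  (l²−L²−(e−x')²−y'²−z²)/2L = -0.0800
  √(A²+B²)=0.2883;  θ3 = -0.8918+1.8520 ≈ 0.9601

θ₁ = 0.0873, θ₂ = -0.3492, θ₃ = 0.9601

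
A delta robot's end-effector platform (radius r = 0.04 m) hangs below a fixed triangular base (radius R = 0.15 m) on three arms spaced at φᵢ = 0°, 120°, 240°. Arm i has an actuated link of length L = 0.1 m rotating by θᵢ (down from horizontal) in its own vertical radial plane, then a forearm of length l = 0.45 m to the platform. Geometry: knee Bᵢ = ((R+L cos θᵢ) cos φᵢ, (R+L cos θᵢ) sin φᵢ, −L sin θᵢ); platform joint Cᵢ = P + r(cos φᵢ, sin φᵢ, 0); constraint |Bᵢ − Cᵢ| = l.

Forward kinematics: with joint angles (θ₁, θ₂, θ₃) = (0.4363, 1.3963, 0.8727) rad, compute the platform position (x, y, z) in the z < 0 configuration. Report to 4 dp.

(0.1030, -0.0689, -0.4761)

φ1=0.0°: virtual centre (0.2006, 0.0000, -0.0423), radius l
O2 = (0.1274·cos120.0°, 0.1274·sin120.0°, -0.0985) = (-0.0637, 0.1103, -0.0985)
arm 3 at φ=240.0°: e+L cos θ3 = 0.1743;  O3 = (-0.0871, -0.1509, -0.0766)
subtract pairs → two planes through P
plane₁₂: -0.5286x+0.2206y+-0.1124z = -0.0161
Cramer: x(z) = 0.0214-0.1713z;  y(z) = -0.0217+0.0991z
sphere 1 gives Az²+Bz+C=0 with A=1.0392, B=0.1416, C=-0.1681;  B²−4AC=0.7190;  roots -0.4761, 0.3398;  negative root z = -0.4761
x = 0.1030, y = -0.0689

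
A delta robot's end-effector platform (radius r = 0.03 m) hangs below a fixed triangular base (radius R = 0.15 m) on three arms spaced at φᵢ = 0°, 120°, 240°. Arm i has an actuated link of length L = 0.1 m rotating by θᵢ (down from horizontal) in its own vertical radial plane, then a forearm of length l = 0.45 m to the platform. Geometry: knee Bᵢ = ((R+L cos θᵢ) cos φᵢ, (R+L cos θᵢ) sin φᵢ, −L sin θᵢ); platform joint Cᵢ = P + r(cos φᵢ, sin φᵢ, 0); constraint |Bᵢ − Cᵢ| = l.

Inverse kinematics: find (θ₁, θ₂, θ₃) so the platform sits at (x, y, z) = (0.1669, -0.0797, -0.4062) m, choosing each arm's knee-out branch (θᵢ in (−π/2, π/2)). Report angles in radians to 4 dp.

θ₁ = -0.3488, θ₂ = 1.2217, θ₃ = 0.6108

rotate P by −φ1: (0.1669, -0.0797, -0.4062)
  e−x'=-0.0469;  (l²−L²−(e−x')²−y'²−z²)/2L = 0.0947
  γ=atan2(-0.4062,-0.0469)=-1.6857;  ψ=arccos(0.2317)=1.3370;  θ1=γ+ψ≈-0.3488
arm 2 (φ=120.0°): x'=-0.1525, y'=-0.1047
  A=0.2725, B=-0.4062, C=(l²−L²−A²−y'²−z²)/(2L)=-0.2885
  θ2 = atan2(B,A) + arccos(C/0.4891) = 1.2217
arm 3 (φ=240.0°): x'=-0.0144, y'=0.1844
  A=0.1344, B=-0.4062, C=(l²−L²−A²−y'²−z²)/(2L)=-0.1228
  θ3 = atan2(B,A) + arccos(C/0.4279) = 0.6108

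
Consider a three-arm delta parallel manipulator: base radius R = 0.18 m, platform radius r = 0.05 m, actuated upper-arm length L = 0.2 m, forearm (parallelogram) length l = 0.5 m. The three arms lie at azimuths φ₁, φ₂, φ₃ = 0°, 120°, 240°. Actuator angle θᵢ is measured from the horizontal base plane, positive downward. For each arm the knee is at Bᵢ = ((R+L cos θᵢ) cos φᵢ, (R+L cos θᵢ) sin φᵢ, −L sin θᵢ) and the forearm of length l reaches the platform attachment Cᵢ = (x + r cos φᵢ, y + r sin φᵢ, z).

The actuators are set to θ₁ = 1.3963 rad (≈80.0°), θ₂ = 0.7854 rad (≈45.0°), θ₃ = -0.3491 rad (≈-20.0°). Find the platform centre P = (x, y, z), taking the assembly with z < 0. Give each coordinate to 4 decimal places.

φ1=0.0°: virtual centre (0.1647, 0.0000, -0.1970), radius l
φ2=120.0°: virtual centre (-0.1357, 0.2351, -0.1414), radius l
S3 = (0.3179·cos240.0°, 0.3179·sin240.0°, 0.0684) = (-0.1590, -0.2753, 0.0684)
|S₂|²−|S₁|² = 0.0277;  |S₃|²−|S₁|² = 0.0398
[-0.6009 0.4701 0.1111]·P = 0.0277;  [-0.6474 -0.5507 0.5307]·P = 0.0398
Cramer: x(z) = -0.0535+0.4891z;  y(z) = -0.0094+0.3888z
sphere 1 gives Az²+Bz+C=0 with A=1.3904, B=0.1731, C=-0.1635;  B²−4AC=0.9392;  roots -0.4108, 0.2862;  negative root z = -0.4108
x = -0.2544, y = -0.1691

(-0.2544, -0.1691, -0.4108)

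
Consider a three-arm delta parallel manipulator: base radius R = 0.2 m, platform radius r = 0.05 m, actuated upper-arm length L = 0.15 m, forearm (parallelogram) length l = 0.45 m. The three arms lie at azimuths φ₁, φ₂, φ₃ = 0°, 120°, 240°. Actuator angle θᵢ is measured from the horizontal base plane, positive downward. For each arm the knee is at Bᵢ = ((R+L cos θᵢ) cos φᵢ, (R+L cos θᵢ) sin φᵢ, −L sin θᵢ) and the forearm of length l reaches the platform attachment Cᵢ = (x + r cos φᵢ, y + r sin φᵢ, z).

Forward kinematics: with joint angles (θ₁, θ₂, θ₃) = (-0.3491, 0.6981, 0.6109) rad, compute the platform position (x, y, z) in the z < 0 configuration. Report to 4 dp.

(0.1316, -0.0119, -0.3694)

arm 1 at φ=0.0°: ρ1 = 0.2910;  S1 = (0.2910, 0.0000, 0.0513)
arm 2 at φ=120.0°: ρ2 = 0.2649;  S2 = (-0.1325, 0.2294, -0.0964)
φ3=240.0°: virtual centre (-0.1364, -0.2363, -0.0860), radius l
subtract pairs → two planes through P
linear system: -0.8468x+0.4588y = -0.0078−-0.2954z; -0.8548x+-0.4726y = -0.0054−-0.2747z
Cramer: x(z) = 0.0078-0.3353z;  y(z) = -0.0026+0.0251z
sphere 1 gives Az²+Bz+C=0 with A=1.1130, B=0.0871, C=-0.1197;  B²−4AC=0.5404;  roots -0.3694, 0.2911;  negative root z = -0.3694
x = 0.1316, y = -0.0119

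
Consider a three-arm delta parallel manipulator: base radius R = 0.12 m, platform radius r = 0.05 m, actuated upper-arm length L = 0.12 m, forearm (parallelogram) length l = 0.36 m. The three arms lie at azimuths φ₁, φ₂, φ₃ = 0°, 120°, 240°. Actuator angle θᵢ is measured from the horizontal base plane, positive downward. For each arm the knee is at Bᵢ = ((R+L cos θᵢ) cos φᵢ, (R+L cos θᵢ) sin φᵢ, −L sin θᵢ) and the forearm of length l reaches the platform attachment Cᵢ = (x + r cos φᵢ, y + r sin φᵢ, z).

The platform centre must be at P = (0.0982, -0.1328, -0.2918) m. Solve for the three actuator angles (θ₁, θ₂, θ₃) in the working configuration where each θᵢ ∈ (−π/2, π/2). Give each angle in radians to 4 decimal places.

arm 1 (φ=0.0°): x'=0.0982, y'=-0.1328
  A cos θ + B sin θ = C:  -0.0282·cos θ + -0.2918·sin θ = 0.0484
  γ=atan2(-0.2918,-0.0282)=-1.6671;  ψ=arccos(0.1652)=1.4049;  θ1=γ+ψ≈-0.2623
rotate P by −φ2: (-0.1641, -0.0186, -0.2918)
  A cos θ + B sin θ = C:  0.2341·cos θ + -0.2918·sin θ = -0.1046
  √(A²+B²)=0.3741;  θ2 = -0.8947+1.8541 ≈ 0.9595
φ3=240.0° → target in arm frame (0.0659, 0.1514)
  A=0.0041, B=-0.2918, C=(l²−L²−A²−y'²−z²)/(2L)=0.0296
  γ=atan2(-0.2918,0.0041)=-1.5568;  ψ=arccos(0.1014)=1.4692;  θ3=γ+ψ≈-0.0875

θ₁ = -0.2623, θ₂ = 0.9595, θ₃ = -0.0875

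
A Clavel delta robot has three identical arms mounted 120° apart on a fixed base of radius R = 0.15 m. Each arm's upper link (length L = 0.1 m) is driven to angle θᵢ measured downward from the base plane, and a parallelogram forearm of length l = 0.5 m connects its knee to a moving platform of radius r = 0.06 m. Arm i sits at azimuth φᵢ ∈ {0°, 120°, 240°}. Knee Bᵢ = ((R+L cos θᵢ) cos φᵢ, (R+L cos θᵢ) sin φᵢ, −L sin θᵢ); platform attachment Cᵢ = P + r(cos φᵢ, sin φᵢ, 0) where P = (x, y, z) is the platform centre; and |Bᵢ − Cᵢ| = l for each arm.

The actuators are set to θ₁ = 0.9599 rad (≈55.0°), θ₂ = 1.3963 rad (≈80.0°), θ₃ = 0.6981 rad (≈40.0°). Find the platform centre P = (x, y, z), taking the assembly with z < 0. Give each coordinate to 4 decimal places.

(0.0153, -0.1041, -0.5528)

arm 1 at φ=0.0°: ρ1 = 0.1474;  S1 = (0.1474, 0.0000, -0.0819)
S2 = (0.1074·cos120.0°, 0.1074·sin120.0°, -0.0985) = (-0.0537, 0.0930, -0.0985)
S3 = (0.1666·cos240.0°, 0.1666·sin240.0°, -0.0643) = (-0.0833, -0.1443, -0.0643)
subtract pairs → two planes through P
[-0.4021 0.1860 -0.0331]·P = -0.0072;  [-0.4613 -0.2886 0.0353]·P = 0.0035
Cramer: x(z) = 0.0071-0.0149z;  y(z) = -0.0234+0.1460z
quadratic in z: (1.0215)z²+(0.1612)z+(-0.2231)=0, √Δ=0.9682 → z ∈ {-0.5528, 0.3950}; z = -0.5528 (taking z<0)
x = 0.0153, y = -0.1041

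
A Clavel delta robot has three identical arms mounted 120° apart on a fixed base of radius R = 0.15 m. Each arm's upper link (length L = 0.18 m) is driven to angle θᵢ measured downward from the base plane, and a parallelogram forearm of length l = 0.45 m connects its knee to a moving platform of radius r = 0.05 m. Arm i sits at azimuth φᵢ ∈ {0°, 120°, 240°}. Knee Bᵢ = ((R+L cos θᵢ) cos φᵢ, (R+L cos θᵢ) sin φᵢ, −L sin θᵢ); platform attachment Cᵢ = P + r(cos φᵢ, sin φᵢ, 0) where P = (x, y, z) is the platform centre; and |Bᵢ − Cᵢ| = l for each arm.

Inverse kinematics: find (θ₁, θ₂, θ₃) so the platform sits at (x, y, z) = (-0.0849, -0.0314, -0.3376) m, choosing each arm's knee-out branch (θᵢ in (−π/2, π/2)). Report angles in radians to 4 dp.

θ₁ = 0.3493, θ₂ = -0.0873, θ₃ = -0.3493

rotate P by −φ1: (-0.0849, -0.0314, -0.3376)
  A=0.1849, B=-0.3376, C=(l²−L²−A²−y'²−z²)/(2L)=0.0582
  θ1 = atan2(B,A) + arccos(C/0.3849) = 0.3493
rotate P by −φ2: (0.0153, 0.0892, -0.3376)
  A cos θ + B sin θ = C:  0.0847·cos θ + -0.3376·sin θ = 0.1138
  γ=atan2(-0.3376,0.0847)=-1.3249;  ψ=arccos(0.3271)=1.2376;  θ2=γ+ψ≈-0.0873
arm 3 (φ=240.0°): x'=0.0696, y'=-0.0578
  e−x'=0.0304;  (l²−L²−(e−x')²−y'²−z²)/2L = 0.1441
  θ3 = atan2(B,A) + arccos(C/0.3390) = -0.3493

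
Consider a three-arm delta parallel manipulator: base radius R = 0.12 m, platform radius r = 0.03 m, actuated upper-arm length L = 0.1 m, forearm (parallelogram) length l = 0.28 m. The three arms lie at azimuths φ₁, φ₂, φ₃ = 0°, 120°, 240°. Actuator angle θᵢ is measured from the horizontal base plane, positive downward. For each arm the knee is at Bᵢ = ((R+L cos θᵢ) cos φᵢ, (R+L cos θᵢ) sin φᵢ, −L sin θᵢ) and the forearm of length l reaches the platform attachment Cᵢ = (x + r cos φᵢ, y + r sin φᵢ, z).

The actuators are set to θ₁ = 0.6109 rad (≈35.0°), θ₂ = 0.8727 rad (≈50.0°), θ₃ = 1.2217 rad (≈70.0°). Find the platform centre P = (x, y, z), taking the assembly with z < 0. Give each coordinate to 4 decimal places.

(0.0496, 0.0364, -0.3066)

arm 1 at φ=0.0°: e+L cos θ1 = 0.1719;  centre 1 = (0.1719, 0.0000, -0.0574)
arm 2 at φ=120.0°: e+L cos θ2 = 0.1543;  centre 2 = (-0.0771, 0.1336, -0.0766)
arm 3 at φ=240.0°: e+L cos θ3 = 0.1242;  centre 3 = (-0.0621, -0.1076, -0.0940)
eliminate P² terms by subtracting sphere 1 from 2 and 3
linear system: -0.4981x+0.2672y = -0.0032−-0.0385z; -0.4680x+-0.2151y = -0.0086−-0.0732z
Cramer: x(z) = 0.0128-0.1199z;  y(z) = 0.0120-0.0795z
sphere 1 gives Az²+Bz+C=0 with A=1.0207, B=0.1510, C=-0.0497;  B²−4AC=0.2255;  roots -0.3066, 0.1587;  negative root z = -0.3066
x = 0.0496, y = 0.0364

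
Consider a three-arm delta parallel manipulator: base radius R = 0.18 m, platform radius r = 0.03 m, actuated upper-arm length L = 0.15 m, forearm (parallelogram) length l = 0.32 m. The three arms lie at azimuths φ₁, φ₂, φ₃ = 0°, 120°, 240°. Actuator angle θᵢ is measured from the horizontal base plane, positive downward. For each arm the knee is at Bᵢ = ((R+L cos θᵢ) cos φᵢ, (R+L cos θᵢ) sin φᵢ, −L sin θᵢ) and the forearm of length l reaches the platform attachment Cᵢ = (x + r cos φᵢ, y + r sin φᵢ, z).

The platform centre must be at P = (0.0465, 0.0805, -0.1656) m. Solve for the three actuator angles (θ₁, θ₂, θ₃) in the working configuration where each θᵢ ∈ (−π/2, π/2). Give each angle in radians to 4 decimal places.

rotate P by −φ1: (0.0465, 0.0805, -0.1656)
  e−x'=0.1035;  (l²−L²−(e−x')²−y'²−z²)/2L = 0.1176
  γ=atan2(-0.1656,0.1035)=-1.0122;  ψ=arccos(0.6023)=0.9245;  θ1=γ+ψ≈-0.0877
arm 2 (φ=120.0°): x'=0.0465, y'=-0.0805
  e−x'=0.1035;  (l²−L²−(e−x')²−y'²−z²)/2L = 0.1176
  θ2 = atan2(B,A) + arccos(C/0.1953) = -0.0873
arm 3 (φ=240.0°): x'=-0.0930, y'=0.0000
  e−x'=0.2430;  (l²−L²−(e−x')²−y'²−z²)/2L = -0.0219
  γ=atan2(-0.1656,0.2430)=-0.5983;  ψ=arccos(-0.0743)=1.6452;  θ3=γ+ψ≈1.0469

θ₁ = -0.0877, θ₂ = -0.0873, θ₃ = 1.0469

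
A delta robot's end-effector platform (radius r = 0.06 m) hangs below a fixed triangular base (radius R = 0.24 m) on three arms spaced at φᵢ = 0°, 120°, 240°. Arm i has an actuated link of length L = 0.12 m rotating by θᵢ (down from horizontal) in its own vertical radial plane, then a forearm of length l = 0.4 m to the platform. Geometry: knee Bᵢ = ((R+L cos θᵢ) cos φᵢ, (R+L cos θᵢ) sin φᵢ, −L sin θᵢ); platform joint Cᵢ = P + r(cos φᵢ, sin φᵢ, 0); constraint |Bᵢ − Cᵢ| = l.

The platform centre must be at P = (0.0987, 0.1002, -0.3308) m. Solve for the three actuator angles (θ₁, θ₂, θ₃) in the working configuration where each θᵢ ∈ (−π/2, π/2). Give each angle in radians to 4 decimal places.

arm 1 (φ=0.0°): x'=0.0987, y'=0.1002
  A=0.0813, B=-0.3308, C=(l²−L²−A²−y'²−z²)/(2L)=0.0813
  √(A²+B²)=0.3406;  θ1 = -1.3298+1.3297 ≈ -0.0001
rotate P by −φ2: (0.0374, -0.1356, -0.3308)
  A=0.1426, B=-0.3308, C=(l²−L²−A²−y'²−z²)/(2L)=-0.0106
  γ=atan2(-0.3308,0.1426)=-1.1639;  ψ=arccos(-0.0293)=1.6001;  θ2=γ+ψ≈0.4363
arm 3 (φ=240.0°): x'=-0.1361, y'=0.0354
  e−x'=0.3161;  (l²−L²−(e−x')²−y'²−z²)/2L = -0.2709
  √(A²+B²)=0.4576;  θ3 = -0.8081+2.2044 ≈ 1.3963

θ₁ = -0.0001, θ₂ = 0.4363, θ₃ = 1.3963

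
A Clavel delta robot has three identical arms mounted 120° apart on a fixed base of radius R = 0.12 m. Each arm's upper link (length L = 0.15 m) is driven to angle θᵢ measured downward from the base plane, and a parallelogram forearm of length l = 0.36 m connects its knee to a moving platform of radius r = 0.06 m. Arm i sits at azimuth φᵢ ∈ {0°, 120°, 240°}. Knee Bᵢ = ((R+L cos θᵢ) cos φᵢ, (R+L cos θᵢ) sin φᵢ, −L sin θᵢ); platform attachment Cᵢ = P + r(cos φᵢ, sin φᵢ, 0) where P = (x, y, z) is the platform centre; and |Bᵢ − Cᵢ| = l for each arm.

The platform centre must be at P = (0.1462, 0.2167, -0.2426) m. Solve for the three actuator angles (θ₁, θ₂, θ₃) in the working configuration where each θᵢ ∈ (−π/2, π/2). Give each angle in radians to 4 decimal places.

rotate P by −φ1: (0.1462, 0.2167, -0.2426)
  A=-0.0862, B=-0.2426, C=(l²−L²−A²−y'²−z²)/(2L)=-0.0205
  γ=atan2(-0.2426,-0.0862)=-1.9122;  ψ=arccos(-0.0795)=1.6504;  θ1=γ+ψ≈-0.2618
arm 2 (φ=120.0°): x'=0.1146, y'=-0.2350
  A cos θ + B sin θ = C:  -0.0546·cos θ + -0.2426·sin θ = -0.0331
  θ2 = atan2(B,A) + arccos(C/0.2487) = -0.0876
φ3=240.0° → target in arm frame (-0.2608, 0.0183)
  A cos θ + B sin θ = C:  0.3208·cos θ + -0.2426·sin θ = -0.1833
  √(A²+B²)=0.4022;  θ3 = -0.6475+2.0439 ≈ 1.3964

θ₁ = -0.2618, θ₂ = -0.0876, θ₃ = 1.3964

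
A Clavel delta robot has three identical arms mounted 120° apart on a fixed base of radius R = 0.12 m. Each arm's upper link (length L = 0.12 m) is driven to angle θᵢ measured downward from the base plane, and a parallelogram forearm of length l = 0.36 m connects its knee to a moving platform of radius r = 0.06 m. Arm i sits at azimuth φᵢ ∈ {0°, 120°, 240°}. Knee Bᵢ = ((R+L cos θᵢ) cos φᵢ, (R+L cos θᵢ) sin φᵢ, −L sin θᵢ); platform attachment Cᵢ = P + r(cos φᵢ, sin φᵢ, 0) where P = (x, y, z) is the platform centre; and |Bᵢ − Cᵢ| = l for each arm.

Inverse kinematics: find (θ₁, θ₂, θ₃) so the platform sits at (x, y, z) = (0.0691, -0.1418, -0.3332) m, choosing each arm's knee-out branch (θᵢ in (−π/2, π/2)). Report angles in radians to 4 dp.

θ₁ = 0.1742, θ₂ = 1.0474, θ₃ = 0.0871

φ1=0.0° → target in arm frame (0.0691, -0.1418)
  A=-0.0091, B=-0.3332, C=(l²−L²−A²−y'²−z²)/(2L)=-0.0667
  √(A²+B²)=0.3333;  θ1 = -1.5981+1.7723 ≈ 0.1742
arm 2 (φ=120.0°): x'=-0.1574, y'=0.0111
  A cos θ + B sin θ = C:  0.2174·cos θ + -0.3332·sin θ = -0.1799
  √(A²+B²)=0.3978;  θ2 = -0.9928+2.0402 ≈ 1.0474
arm 3 (φ=240.0°): x'=0.0883, y'=0.1307
  e−x'=-0.0283;  (l²−L²−(e−x')²−y'²−z²)/2L = -0.0571
  θ3 = atan2(B,A) + arccos(C/0.3344) = 0.0871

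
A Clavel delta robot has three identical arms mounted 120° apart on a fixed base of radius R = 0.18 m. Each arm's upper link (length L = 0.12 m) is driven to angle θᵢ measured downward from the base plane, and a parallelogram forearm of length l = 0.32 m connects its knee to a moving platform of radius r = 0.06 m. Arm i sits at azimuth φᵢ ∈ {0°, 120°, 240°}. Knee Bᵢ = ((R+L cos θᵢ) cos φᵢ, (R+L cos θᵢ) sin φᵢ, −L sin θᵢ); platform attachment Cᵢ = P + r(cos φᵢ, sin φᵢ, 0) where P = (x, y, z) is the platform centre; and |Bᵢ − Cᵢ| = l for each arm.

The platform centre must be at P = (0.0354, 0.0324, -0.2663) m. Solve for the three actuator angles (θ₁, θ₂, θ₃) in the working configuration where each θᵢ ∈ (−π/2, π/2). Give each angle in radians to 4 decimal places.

φ1=0.0° → target in arm frame (0.0354, 0.0324)
  A cos θ + B sin θ = C:  0.0846·cos θ + -0.2663·sin θ = 0.0370
  γ=atan2(-0.2663,0.0846)=-1.2632;  ψ=arccos(0.1324)=1.4380;  θ1=γ+ψ≈0.1748
arm 2 (φ=120.0°): x'=0.0104, y'=-0.0469
  A=0.1096, B=-0.2663, C=(l²−L²−A²−y'²−z²)/(2L)=0.0119
  √(A²+B²)=0.2880;  θ2 = -1.1802+1.5293 ≈ 0.3491
φ3=240.0° → target in arm frame (-0.0458, 0.0145)
  e−x'=0.1658;  (l²−L²−(e−x')²−y'²−z²)/2L = -0.0442
  γ=atan2(-0.2663,0.1658)=-1.0140;  ψ=arccos(-0.1408)=1.7121;  θ3=γ+ψ≈0.6981

θ₁ = 0.1748, θ₂ = 0.3491, θ₃ = 0.6981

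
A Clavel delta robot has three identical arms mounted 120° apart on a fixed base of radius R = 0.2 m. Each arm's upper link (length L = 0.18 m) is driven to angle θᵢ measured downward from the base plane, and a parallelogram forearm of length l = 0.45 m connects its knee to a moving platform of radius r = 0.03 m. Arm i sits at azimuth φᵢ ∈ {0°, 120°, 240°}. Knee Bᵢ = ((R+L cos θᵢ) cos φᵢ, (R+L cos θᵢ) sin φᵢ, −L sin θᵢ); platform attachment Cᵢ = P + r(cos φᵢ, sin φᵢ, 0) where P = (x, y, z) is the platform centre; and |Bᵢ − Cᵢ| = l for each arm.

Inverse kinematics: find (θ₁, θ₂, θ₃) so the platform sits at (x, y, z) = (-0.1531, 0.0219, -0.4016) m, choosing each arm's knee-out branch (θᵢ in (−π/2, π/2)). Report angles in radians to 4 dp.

θ₁ = 1.2216, θ₂ = 0.2619, θ₃ = 0.4363

φ1=0.0° → target in arm frame (-0.1531, 0.0219)
  A=0.3231, B=-0.4016, C=(l²−L²−A²−y'²−z²)/(2L)=-0.2668
  γ=atan2(-0.4016,0.3231)=-0.8933;  ψ=arccos(-0.5177)=2.1149;  θ1=γ+ψ≈1.2216
φ2=120.0° → target in arm frame (0.0955, 0.1216)
  A cos θ + B sin θ = C:  0.0745·cos θ + -0.4016·sin θ = -0.0320
  √(A²+B²)=0.4084;  θ2 = -1.3874+1.6493 ≈ 0.2619
φ3=240.0° → target in arm frame (0.0576, -0.1435)
  A cos θ + B sin θ = C:  0.1124·cos θ + -0.4016·sin θ = -0.0678
  θ3 = atan2(B,A) + arccos(C/0.4170) = 0.4363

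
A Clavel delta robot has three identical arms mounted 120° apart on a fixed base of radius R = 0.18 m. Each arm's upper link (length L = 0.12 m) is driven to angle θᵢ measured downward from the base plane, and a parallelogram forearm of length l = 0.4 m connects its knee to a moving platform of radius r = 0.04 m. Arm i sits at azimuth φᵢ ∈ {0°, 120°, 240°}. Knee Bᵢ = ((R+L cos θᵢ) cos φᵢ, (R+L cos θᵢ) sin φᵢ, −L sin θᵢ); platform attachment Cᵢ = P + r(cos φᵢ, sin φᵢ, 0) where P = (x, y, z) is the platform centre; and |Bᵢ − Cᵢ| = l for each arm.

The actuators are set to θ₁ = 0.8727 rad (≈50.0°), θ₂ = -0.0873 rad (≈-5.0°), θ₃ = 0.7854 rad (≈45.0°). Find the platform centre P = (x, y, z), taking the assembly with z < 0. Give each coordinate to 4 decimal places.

S1 = (0.2171·cos0.0°, 0.2171·sin0.0°, -0.0919) = (0.2171, 0.0000, -0.0919)
S2 = (0.2595·cos120.0°, 0.2595·sin120.0°, 0.0105) = (-0.1298, 0.2248, 0.0105)
φ3=240.0°: virtual centre (-0.1124, -0.1947, -0.0849), radius l
subtract pairs → two planes through P
linear system: -0.6938x+0.4495y = 0.0119−0.2048z; -0.6591x+-0.3895y = 0.0022−0.0142z
det = 0.5665;  x = -0.0099+0.1520z,  y = 0.0112+-0.2209z
quadratic in z: (1.0719)z²+(0.1099)z+(-0.0999)=0, √Δ=0.6636 → z ∈ {-0.3608, 0.2583}; z = -0.3608 (taking z<0)
x = -0.0647, y = 0.0909

(-0.0647, 0.0909, -0.3608)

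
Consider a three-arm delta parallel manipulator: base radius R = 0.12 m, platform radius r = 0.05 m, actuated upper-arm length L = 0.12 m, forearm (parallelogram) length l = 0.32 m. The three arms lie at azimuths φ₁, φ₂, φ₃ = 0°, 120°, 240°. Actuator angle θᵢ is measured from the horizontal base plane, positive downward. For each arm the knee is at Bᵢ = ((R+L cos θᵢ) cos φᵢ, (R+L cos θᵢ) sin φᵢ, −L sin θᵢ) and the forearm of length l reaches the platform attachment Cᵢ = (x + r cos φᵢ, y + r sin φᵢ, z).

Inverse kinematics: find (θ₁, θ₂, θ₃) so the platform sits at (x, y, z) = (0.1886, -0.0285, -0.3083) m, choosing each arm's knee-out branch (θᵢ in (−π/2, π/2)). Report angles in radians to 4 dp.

arm 1 (φ=0.0°): x'=0.1886, y'=-0.0285
  A cos θ + B sin θ = C:  -0.1186·cos θ + -0.3083·sin θ = -0.0914
  γ=atan2(-0.3083,-0.1186)=-1.9380;  ψ=arccos(-0.2766)=1.8510;  θ1=γ+ψ≈-0.0870
φ2=120.0° → target in arm frame (-0.1190, -0.1491)
  A=0.1890, B=-0.3083, C=(l²−L²−A²−y'²−z²)/(2L)=-0.2708
  θ2 = atan2(B,A) + arccos(C/0.3616) = 1.3962
arm 3 (φ=240.0°): x'=-0.0696, y'=0.1776
  e−x'=0.1396;  (l²−L²−(e−x')²−y'²−z²)/2L = -0.2420
  γ=atan2(-0.3083,0.1396)=-1.1456;  ψ=arccos(-0.7150)=2.3674;  θ3=γ+ψ≈1.2219

θ₁ = -0.0870, θ₂ = 1.3962, θ₃ = 1.2219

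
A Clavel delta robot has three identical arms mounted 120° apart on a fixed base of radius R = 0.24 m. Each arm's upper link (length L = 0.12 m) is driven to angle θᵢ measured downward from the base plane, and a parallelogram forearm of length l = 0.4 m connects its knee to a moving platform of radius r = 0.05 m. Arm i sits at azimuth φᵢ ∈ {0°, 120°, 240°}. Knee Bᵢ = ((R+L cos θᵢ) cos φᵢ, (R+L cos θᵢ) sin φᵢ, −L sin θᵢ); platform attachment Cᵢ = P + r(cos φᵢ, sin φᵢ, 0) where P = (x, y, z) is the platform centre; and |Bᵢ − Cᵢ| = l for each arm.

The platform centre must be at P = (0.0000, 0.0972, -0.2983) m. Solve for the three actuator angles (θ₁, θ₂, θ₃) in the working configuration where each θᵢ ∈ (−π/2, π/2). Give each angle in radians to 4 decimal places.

φ1=0.0° → target in arm frame (0.0000, 0.0972)
  A=0.1900, B=-0.2983, C=(l²−L²−A²−y'²−z²)/(2L)=0.0461
  θ1 = atan2(B,A) + arccos(C/0.3537) = 0.4364
arm 2 (φ=120.0°): x'=0.0842, y'=-0.0486
  e−x'=0.1058;  (l²−L²−(e−x')²−y'²−z²)/2L = 0.1794
  √(A²+B²)=0.3165;  θ2 = -1.2299+0.9682 ≈ -0.2617
arm 3 (φ=240.0°): x'=-0.0842, y'=-0.0486
  A=0.2742, B=-0.2983, C=(l²−L²−A²−y'²−z²)/(2L)=-0.0872
  θ3 = atan2(B,A) + arccos(C/0.4052) = 0.9601

θ₁ = 0.4364, θ₂ = -0.2617, θ₃ = 0.9601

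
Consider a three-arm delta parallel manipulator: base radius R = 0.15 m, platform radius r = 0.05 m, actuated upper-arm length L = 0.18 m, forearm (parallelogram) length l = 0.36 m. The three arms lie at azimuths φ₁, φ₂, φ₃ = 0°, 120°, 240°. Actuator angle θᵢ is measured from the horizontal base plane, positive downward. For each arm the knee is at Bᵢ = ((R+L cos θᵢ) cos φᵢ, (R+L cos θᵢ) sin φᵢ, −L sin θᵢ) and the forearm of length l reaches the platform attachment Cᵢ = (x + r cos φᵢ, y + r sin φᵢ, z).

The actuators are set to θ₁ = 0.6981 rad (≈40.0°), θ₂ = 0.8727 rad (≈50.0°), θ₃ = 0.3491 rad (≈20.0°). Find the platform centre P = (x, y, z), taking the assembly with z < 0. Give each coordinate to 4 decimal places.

(-0.0124, -0.0778, -0.3625)

S1 = (0.2379·cos0.0°, 0.2379·sin0.0°, -0.1157) = (0.2379, 0.0000, -0.1157)
arm 2 at φ=120.0°: (R−r)+L cos θ2 = 0.2157;  S2 = (-0.1078, 0.1868, -0.1379)
arm 3 at φ=240.0°: (R−r)+L cos θ3 = 0.2691;  S3 = (-0.1346, -0.2331, -0.0616)
subtract pairs → two planes through P
plane₁₂: -0.6915x+0.3736y+-0.0444z = -0.0044
det = 0.6006;  x = -0.0004+0.0329z,  y = -0.0127+0.1797z
quadratic in z: (1.0334)z²+(0.2112)z+(-0.0592)=0, √Δ=0.5380 → z ∈ {-0.3625, 0.1582}; z = -0.3625 (taking z<0)
x = -0.0124, y = -0.0778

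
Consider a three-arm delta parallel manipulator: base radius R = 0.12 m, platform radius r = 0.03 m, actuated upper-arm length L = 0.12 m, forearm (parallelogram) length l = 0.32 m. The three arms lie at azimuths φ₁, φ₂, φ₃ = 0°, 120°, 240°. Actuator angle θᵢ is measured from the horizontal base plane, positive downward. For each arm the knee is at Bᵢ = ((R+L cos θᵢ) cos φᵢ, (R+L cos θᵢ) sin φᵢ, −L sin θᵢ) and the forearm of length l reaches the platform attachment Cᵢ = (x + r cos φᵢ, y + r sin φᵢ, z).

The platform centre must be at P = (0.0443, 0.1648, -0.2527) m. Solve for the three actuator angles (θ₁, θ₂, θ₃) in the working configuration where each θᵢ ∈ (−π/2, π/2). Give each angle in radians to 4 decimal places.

φ1=0.0° → target in arm frame (0.0443, 0.1648)
  e−x'=0.0457;  (l²−L²−(e−x')²−y'²−z²)/2L = -0.0213
  γ=atan2(-0.2527,0.0457)=-1.3919;  ψ=arccos(-0.0828)=1.6537;  θ1=γ+ψ≈0.2618
φ2=120.0° → target in arm frame (0.1206, -0.1208)
  e−x'=-0.0306;  (l²−L²−(e−x')²−y'²−z²)/2L = 0.0359
  γ=atan2(-0.2527,-0.0306)=-1.6912;  ψ=arccos(0.1412)=1.4292;  θ2=γ+ψ≈-0.2620
arm 3 (φ=240.0°): x'=-0.1649, y'=-0.0440
  A cos θ + B sin θ = C:  0.2549·cos θ + -0.2527·sin θ = -0.1781
  θ3 = atan2(B,A) + arccos(C/0.3589) = 1.3091

θ₁ = 0.2618, θ₂ = -0.2620, θ₃ = 1.3091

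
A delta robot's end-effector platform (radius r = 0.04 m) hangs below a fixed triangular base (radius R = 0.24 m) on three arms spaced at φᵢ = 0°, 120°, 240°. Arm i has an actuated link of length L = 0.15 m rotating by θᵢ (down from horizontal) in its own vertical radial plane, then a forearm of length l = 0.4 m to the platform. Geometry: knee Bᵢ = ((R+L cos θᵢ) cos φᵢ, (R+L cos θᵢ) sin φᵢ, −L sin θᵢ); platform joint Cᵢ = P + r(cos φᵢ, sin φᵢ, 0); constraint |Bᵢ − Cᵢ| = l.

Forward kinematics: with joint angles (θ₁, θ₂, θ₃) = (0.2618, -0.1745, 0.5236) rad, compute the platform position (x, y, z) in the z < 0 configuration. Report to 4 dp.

φ1=0.0°: virtual centre (0.3449, 0.0000, -0.0388), radius l
arm 2 at φ=120.0°: ρ2 = 0.3477;  O2 = (-0.1739, 0.3011, 0.0260)
φ3=240.0°: virtual centre (-0.1650, -0.2857, -0.0750), radius l
|O₂|²−|O₁|² = 0.0011;  |O₃|²−|O₁|² = -0.0060
plane₁₂: -1.0375x+0.6023y+0.1297z = 0.0011
det = 1.2070;  x = 0.0025+0.0253z,  y = 0.0061+-0.1718z
sphere 1 gives Az²+Bz+C=0 with A=1.0302, B=0.0582, C=-0.0412;  B²−4AC=0.1731;  roots -0.2302, 0.1737;  negative root z = -0.2302
x = -0.0034, y = 0.0457

(-0.0034, 0.0457, -0.2302)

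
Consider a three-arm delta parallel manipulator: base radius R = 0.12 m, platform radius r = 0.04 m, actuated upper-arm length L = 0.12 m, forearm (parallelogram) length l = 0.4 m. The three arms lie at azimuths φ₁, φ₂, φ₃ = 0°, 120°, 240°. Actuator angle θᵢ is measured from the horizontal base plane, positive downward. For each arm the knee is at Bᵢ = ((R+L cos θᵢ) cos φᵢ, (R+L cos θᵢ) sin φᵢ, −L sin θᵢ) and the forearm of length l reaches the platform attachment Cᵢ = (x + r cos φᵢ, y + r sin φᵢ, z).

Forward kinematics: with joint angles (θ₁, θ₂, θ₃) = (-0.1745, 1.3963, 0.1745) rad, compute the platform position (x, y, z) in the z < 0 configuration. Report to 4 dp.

S1 = (0.1982·cos0.0°, 0.1982·sin0.0°, 0.0208) = (0.1982, 0.0000, 0.0208)
arm 2 at φ=120.0°: ρ2 = 0.1008;  S2 = (-0.0504, 0.0873, -0.1182)
arm 3 at φ=240.0°: ρ3 = 0.1982;  S3 = (-0.0991, -0.1716, -0.0208)
|S₂|²−|S₁|² = -0.0156;  |S₃|²−|S₁|² = 0.0000
linear system: -0.4972x+0.1746y = -0.0156−-0.2780z; -0.5945x+-0.3433y = 0.0000−-0.0833z
det = 0.2745;  x = 0.0195+-0.4007z,  y = -0.0337+0.4512z
into |P−S₁|² = l²: 1.3642z² + 0.0711z + -0.1265 = 0;  Δ = 0.6953;  z = -0.3317 or 0.2796 → z<0 root = -0.3317
x = 0.1524, y = -0.1834

(0.1524, -0.1834, -0.3317)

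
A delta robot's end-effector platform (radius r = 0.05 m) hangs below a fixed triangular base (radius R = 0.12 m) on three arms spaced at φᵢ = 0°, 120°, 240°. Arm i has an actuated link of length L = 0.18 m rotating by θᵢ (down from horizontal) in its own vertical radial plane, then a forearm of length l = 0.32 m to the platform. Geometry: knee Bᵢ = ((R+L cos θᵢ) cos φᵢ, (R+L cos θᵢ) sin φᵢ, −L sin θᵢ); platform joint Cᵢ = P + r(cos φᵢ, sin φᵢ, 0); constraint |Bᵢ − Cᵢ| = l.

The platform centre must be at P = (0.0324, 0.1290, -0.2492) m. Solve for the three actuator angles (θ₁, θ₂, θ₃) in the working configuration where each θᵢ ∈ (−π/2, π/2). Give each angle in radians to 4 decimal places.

arm 1 (φ=0.0°): x'=0.0324, y'=0.1290
  e−x'=0.0376;  (l²−L²−(e−x')²−y'²−z²)/2L = -0.0282
  γ=atan2(-0.2492,0.0376)=-1.4210;  ψ=arccos(-0.1119)=1.6830;  θ1=γ+ψ≈0.2619
φ2=120.0° → target in arm frame (0.0955, -0.0926)
  A cos θ + B sin θ = C:  -0.0255·cos θ + -0.2492·sin θ = -0.0037
  √(A²+B²)=0.2505;  θ2 = -1.6728+1.5854 ≈ -0.0874
arm 3 (φ=240.0°): x'=-0.1279, y'=-0.0364
  A cos θ + B sin θ = C:  0.1979·cos θ + -0.2492·sin θ = -0.0906
  θ3 = atan2(B,A) + arccos(C/0.3182) = 0.9597

θ₁ = 0.2619, θ₂ = -0.0874, θ₃ = 0.9597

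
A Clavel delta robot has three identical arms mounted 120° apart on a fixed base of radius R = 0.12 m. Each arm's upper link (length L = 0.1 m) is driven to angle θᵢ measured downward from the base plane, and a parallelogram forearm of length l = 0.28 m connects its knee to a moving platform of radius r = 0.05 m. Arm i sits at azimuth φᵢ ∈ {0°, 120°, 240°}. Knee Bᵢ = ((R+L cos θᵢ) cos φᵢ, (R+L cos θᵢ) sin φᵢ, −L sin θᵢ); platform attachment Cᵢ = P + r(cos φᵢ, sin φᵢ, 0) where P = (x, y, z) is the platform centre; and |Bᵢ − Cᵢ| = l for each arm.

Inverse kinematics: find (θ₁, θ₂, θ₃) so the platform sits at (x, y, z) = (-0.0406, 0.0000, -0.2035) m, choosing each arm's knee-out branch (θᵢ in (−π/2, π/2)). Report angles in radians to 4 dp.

θ₁ = 0.1736, θ₂ = -0.3497, θ₃ = -0.3497

φ1=0.0° → target in arm frame (-0.0406, 0.0000)
  A=0.1106, B=-0.2035, C=(l²−L²−A²−y'²−z²)/(2L)=0.0738
  γ=atan2(-0.2035,0.1106)=-1.0730;  ψ=arccos(0.3185)=1.2466;  θ1=γ+ψ≈0.1736
rotate P by −φ2: (0.0203, 0.0352, -0.2035)
  A=0.0497, B=-0.2035, C=(l²−L²−A²−y'²−z²)/(2L)=0.1164
  γ=atan2(-0.2035,0.0497)=-1.3313;  ψ=arccos(0.5557)=0.9816;  θ2=γ+ψ≈-0.3497
φ3=240.0° → target in arm frame (0.0203, -0.0352)
  A=0.0497, B=-0.2035, C=(l²−L²−A²−y'²−z²)/(2L)=0.1164
  γ=atan2(-0.2035,0.0497)=-1.3313;  ψ=arccos(0.5557)=0.9816;  θ3=γ+ψ≈-0.3497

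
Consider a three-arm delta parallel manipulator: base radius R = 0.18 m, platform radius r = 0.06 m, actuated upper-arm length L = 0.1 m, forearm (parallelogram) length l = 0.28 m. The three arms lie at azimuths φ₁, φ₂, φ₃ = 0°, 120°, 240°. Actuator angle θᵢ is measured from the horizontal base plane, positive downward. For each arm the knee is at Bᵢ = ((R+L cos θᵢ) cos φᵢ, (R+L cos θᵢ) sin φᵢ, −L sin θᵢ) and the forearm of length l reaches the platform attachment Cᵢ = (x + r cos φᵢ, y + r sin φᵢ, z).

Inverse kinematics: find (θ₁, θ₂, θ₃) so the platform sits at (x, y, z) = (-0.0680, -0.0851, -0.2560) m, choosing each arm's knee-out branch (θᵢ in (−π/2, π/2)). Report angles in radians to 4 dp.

φ1=0.0° → target in arm frame (-0.0680, -0.0851)
  e−x'=0.1880;  (l²−L²−(e−x')²−y'²−z²)/2L = -0.1986
  √(A²+B²)=0.3176;  θ1 = -0.9374+2.2463 ≈ 1.3090
arm 2 (φ=120.0°): x'=-0.0397, y'=0.1014
  A=0.1597, B=-0.2560, C=(l²−L²−A²−y'²−z²)/(2L)=-0.1646
  √(A²+B²)=0.3017;  θ2 = -1.0130+2.1480 ≈ 1.1350
rotate P by −φ3: (0.1077, -0.0163, -0.2560)
  e−x'=0.0123;  (l²−L²−(e−x')²−y'²−z²)/2L = 0.0122
  θ3 = atan2(B,A) + arccos(C/0.2563) = 0.0003

θ₁ = 1.3090, θ₂ = 1.1350, θ₃ = 0.0003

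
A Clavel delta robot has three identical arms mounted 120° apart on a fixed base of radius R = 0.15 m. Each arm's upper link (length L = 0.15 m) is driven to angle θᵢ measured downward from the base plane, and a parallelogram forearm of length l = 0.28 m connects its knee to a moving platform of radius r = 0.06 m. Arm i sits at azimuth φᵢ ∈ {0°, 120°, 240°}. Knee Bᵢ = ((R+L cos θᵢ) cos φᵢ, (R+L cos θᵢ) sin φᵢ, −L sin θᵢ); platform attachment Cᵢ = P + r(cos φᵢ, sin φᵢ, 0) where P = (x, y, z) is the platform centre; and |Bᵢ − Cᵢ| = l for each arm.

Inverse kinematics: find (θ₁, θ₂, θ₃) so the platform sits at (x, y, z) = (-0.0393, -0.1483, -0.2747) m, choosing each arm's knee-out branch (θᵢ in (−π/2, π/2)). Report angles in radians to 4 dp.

arm 1 (φ=0.0°): x'=-0.0393, y'=-0.1483
  A cos θ + B sin θ = C:  0.1293·cos θ + -0.2747·sin θ = -0.1942
  √(A²+B²)=0.3036;  θ1 = -1.1309+2.2650 ≈ 1.1341
rotate P by −φ2: (-0.1088, 0.1082, -0.2747)
  A=0.1988, B=-0.2747, C=(l²−L²−A²−y'²−z²)/(2L)=-0.2359
  √(A²+B²)=0.3391;  θ2 = -0.9444+2.3403 ≈ 1.3959
rotate P by −φ3: (0.1481, 0.0401, -0.2747)
  e−x'=-0.0581;  (l²−L²−(e−x')²−y'²−z²)/2L = -0.0818
  γ=atan2(-0.2747,-0.0581)=-1.7792;  ψ=arccos(-0.2914)=1.8665;  θ3=γ+ψ≈0.0873

θ₁ = 1.1341, θ₂ = 1.3959, θ₃ = 0.0873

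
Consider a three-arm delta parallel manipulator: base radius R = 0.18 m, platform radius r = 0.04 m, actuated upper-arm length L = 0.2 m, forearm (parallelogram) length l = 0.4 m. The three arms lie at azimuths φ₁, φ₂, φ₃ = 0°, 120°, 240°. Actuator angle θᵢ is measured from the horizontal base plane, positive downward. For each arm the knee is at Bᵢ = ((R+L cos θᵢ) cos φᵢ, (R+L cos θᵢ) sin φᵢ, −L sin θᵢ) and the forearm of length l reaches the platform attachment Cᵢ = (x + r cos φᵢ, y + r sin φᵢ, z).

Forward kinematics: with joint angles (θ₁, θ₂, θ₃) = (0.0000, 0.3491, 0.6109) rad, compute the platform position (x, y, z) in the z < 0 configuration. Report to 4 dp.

(0.0596, 0.0315, -0.2835)

S1 = (0.3400·cos0.0°, 0.3400·sin0.0°, 0.0000) = (0.3400, 0.0000, 0.0000)
φ2=120.0°: virtual centre (-0.1640, 0.2840, -0.0684), radius l
arm 3 at φ=240.0°: e+L cos θ3 = 0.3038;  S3 = (-0.1519, -0.2631, -0.1147)
eliminate P² terms by subtracting sphere 1 from 2 and 3
[-1.0079 0.5680 -0.1368]·P = -0.0034;  [-0.9838 -0.5262 -0.2294]·P = -0.0101
Cramer: x(z) = 0.0069-0.1857z;  y(z) = 0.0063-0.0887z
quadratic in z: (1.0424)z²+(0.1226)z+(-0.0490)=0, √Δ=0.4684 → z ∈ {-0.2835, 0.1659}; z = -0.2835 (taking z<0)
x = 0.0596, y = 0.0315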